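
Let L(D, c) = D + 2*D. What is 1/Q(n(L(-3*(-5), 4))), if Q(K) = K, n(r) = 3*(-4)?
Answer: -1/12 ≈ -0.083333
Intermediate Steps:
L(D, c) = 3*D
n(r) = -12
1/Q(n(L(-3*(-5), 4))) = 1/(-12) = -1/12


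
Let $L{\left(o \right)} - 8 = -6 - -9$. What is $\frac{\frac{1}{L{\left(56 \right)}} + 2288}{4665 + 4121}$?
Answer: $\frac{25169}{96646} \approx 0.26042$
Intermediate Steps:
$L{\left(o \right)} = 11$ ($L{\left(o \right)} = 8 - -3 = 8 + \left(-6 + 9\right) = 8 + 3 = 11$)
$\frac{\frac{1}{L{\left(56 \right)}} + 2288}{4665 + 4121} = \frac{\frac{1}{11} + 2288}{4665 + 4121} = \frac{\frac{1}{11} + 2288}{8786} = \frac{25169}{11} \cdot \frac{1}{8786} = \frac{25169}{96646}$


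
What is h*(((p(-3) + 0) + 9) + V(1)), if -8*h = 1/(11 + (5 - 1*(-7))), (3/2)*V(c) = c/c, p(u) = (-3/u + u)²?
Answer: -41/552 ≈ -0.074275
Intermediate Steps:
p(u) = (u - 3/u)²
V(c) = ⅔ (V(c) = 2*(c/c)/3 = (⅔)*1 = ⅔)
h = -1/184 (h = -1/(8*(11 + (5 - 1*(-7)))) = -1/(8*(11 + (5 + 7))) = -1/(8*(11 + 12)) = -⅛/23 = -⅛*1/23 = -1/184 ≈ -0.0054348)
h*(((p(-3) + 0) + 9) + V(1)) = -((((-3 + (-3)²)²/(-3)² + 0) + 9) + ⅔)/184 = -((((-3 + 9)²/9 + 0) + 9) + ⅔)/184 = -((((⅑)*6² + 0) + 9) + ⅔)/184 = -((((⅑)*36 + 0) + 9) + ⅔)/184 = -(((4 + 0) + 9) + ⅔)/184 = -((4 + 9) + ⅔)/184 = -(13 + ⅔)/184 = -1/184*41/3 = -41/552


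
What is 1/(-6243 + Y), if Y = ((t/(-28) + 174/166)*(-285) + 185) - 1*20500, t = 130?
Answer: -1162/29669951 ≈ -3.9164e-5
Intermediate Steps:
Y = -22415585/1162 (Y = ((130/(-28) + 174/166)*(-285) + 185) - 1*20500 = ((130*(-1/28) + 174*(1/166))*(-285) + 185) - 20500 = ((-65/14 + 87/83)*(-285) + 185) - 20500 = (-4177/1162*(-285) + 185) - 20500 = (1190445/1162 + 185) - 20500 = 1405415/1162 - 20500 = -22415585/1162 ≈ -19291.)
1/(-6243 + Y) = 1/(-6243 - 22415585/1162) = 1/(-29669951/1162) = -1162/29669951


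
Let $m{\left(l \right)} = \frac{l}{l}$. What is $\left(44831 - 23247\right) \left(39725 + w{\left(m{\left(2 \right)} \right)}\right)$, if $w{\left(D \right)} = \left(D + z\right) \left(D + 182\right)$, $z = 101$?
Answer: $1260311344$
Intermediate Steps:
$m{\left(l \right)} = 1$
$w{\left(D \right)} = \left(101 + D\right) \left(182 + D\right)$ ($w{\left(D \right)} = \left(D + 101\right) \left(D + 182\right) = \left(101 + D\right) \left(182 + D\right)$)
$\left(44831 - 23247\right) \left(39725 + w{\left(m{\left(2 \right)} \right)}\right) = \left(44831 - 23247\right) \left(39725 + \left(18382 + 1^{2} + 283 \cdot 1\right)\right) = 21584 \left(39725 + \left(18382 + 1 + 283\right)\right) = 21584 \left(39725 + 18666\right) = 21584 \cdot 58391 = 1260311344$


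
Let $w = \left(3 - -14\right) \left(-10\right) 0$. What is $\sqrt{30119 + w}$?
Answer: $\sqrt{30119} \approx 173.55$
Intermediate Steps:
$w = 0$ ($w = \left(3 + 14\right) \left(-10\right) 0 = 17 \left(-10\right) 0 = \left(-170\right) 0 = 0$)
$\sqrt{30119 + w} = \sqrt{30119 + 0} = \sqrt{30119}$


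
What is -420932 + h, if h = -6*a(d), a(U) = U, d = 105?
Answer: -421562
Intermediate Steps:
h = -630 (h = -6*105 = -630)
-420932 + h = -420932 - 630 = -421562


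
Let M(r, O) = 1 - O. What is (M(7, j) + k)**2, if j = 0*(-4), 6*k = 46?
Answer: 676/9 ≈ 75.111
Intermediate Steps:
k = 23/3 (k = (1/6)*46 = 23/3 ≈ 7.6667)
j = 0
(M(7, j) + k)**2 = ((1 - 1*0) + 23/3)**2 = ((1 + 0) + 23/3)**2 = (1 + 23/3)**2 = (26/3)**2 = 676/9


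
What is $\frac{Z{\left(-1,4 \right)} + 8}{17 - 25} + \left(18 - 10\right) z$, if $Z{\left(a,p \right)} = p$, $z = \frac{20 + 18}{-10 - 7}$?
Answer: $- \frac{659}{34} \approx -19.382$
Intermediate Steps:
$z = - \frac{38}{17}$ ($z = \frac{38}{-17} = 38 \left(- \frac{1}{17}\right) = - \frac{38}{17} \approx -2.2353$)
$\frac{Z{\left(-1,4 \right)} + 8}{17 - 25} + \left(18 - 10\right) z = \frac{4 + 8}{17 - 25} + \left(18 - 10\right) \left(- \frac{38}{17}\right) = \frac{12}{-8} + 8 \left(- \frac{38}{17}\right) = 12 \left(- \frac{1}{8}\right) - \frac{304}{17} = - \frac{3}{2} - \frac{304}{17} = - \frac{659}{34}$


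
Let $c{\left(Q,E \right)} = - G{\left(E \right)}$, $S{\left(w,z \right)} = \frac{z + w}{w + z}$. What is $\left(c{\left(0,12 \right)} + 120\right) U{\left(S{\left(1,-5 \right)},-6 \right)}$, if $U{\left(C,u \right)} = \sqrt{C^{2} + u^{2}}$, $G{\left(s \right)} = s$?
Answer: $108 \sqrt{37} \approx 656.94$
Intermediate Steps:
$S{\left(w,z \right)} = 1$ ($S{\left(w,z \right)} = \frac{w + z}{w + z} = 1$)
$c{\left(Q,E \right)} = - E$
$\left(c{\left(0,12 \right)} + 120\right) U{\left(S{\left(1,-5 \right)},-6 \right)} = \left(\left(-1\right) 12 + 120\right) \sqrt{1^{2} + \left(-6\right)^{2}} = \left(-12 + 120\right) \sqrt{1 + 36} = 108 \sqrt{37}$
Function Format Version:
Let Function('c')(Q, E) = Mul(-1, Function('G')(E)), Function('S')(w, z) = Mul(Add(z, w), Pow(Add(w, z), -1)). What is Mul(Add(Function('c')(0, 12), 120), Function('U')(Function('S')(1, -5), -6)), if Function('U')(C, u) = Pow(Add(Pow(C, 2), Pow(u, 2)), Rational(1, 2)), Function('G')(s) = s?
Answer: Mul(108, Pow(37, Rational(1, 2))) ≈ 656.94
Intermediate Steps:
Function('S')(w, z) = 1 (Function('S')(w, z) = Mul(Add(w, z), Pow(Add(w, z), -1)) = 1)
Function('c')(Q, E) = Mul(-1, E)
Mul(Add(Function('c')(0, 12), 120), Function('U')(Function('S')(1, -5), -6)) = Mul(Add(Mul(-1, 12), 120), Pow(Add(Pow(1, 2), Pow(-6, 2)), Rational(1, 2))) = Mul(Add(-12, 120), Pow(Add(1, 36), Rational(1, 2))) = Mul(108, Pow(37, Rational(1, 2)))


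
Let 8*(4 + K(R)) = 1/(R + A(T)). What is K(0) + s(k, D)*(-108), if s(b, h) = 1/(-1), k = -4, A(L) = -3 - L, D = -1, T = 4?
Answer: 5823/56 ≈ 103.98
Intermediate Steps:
s(b, h) = -1
K(R) = -4 + 1/(8*(-7 + R)) (K(R) = -4 + 1/(8*(R + (-3 - 1*4))) = -4 + 1/(8*(R + (-3 - 4))) = -4 + 1/(8*(R - 7)) = -4 + 1/(8*(-7 + R)))
K(0) + s(k, D)*(-108) = (225 - 32*0)/(8*(-7 + 0)) - 1*(-108) = (⅛)*(225 + 0)/(-7) + 108 = (⅛)*(-⅐)*225 + 108 = -225/56 + 108 = 5823/56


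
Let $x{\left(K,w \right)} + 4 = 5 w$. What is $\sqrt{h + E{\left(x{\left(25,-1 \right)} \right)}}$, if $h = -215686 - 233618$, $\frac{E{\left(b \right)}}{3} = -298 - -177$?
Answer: $3 i \sqrt{49963} \approx 670.57 i$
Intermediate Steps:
$x{\left(K,w \right)} = -4 + 5 w$
$E{\left(b \right)} = -363$ ($E{\left(b \right)} = 3 \left(-298 - -177\right) = 3 \left(-298 + 177\right) = 3 \left(-121\right) = -363$)
$h = -449304$ ($h = -215686 - 233618 = -449304$)
$\sqrt{h + E{\left(x{\left(25,-1 \right)} \right)}} = \sqrt{-449304 - 363} = \sqrt{-449667} = 3 i \sqrt{49963}$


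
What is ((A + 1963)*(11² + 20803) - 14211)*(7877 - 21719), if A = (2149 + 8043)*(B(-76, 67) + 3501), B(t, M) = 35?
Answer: -10438518717868338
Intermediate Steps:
A = 36038912 (A = (2149 + 8043)*(35 + 3501) = 10192*3536 = 36038912)
((A + 1963)*(11² + 20803) - 14211)*(7877 - 21719) = ((36038912 + 1963)*(11² + 20803) - 14211)*(7877 - 21719) = (36040875*(121 + 20803) - 14211)*(-13842) = (36040875*20924 - 14211)*(-13842) = (754119268500 - 14211)*(-13842) = 754119254289*(-13842) = -10438518717868338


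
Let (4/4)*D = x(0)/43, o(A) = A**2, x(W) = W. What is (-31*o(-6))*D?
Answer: 0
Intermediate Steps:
D = 0 (D = 0/43 = 0*(1/43) = 0)
(-31*o(-6))*D = -31*(-6)**2*0 = -31*36*0 = -1116*0 = 0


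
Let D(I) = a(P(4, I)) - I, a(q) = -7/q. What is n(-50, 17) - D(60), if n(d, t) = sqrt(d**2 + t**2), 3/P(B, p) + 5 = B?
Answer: 173/3 + sqrt(2789) ≈ 110.48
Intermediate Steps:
P(B, p) = 3/(-5 + B)
D(I) = 7/3 - I (D(I) = -7/(3/(-5 + 4)) - I = -7/(3/(-1)) - I = -7/(3*(-1)) - I = -7/(-3) - I = -7*(-1/3) - I = 7/3 - I)
n(-50, 17) - D(60) = sqrt((-50)**2 + 17**2) - (7/3 - 1*60) = sqrt(2500 + 289) - (7/3 - 60) = sqrt(2789) - 1*(-173/3) = sqrt(2789) + 173/3 = 173/3 + sqrt(2789)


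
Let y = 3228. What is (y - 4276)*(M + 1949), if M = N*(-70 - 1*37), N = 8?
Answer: -1145464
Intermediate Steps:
M = -856 (M = 8*(-70 - 1*37) = 8*(-70 - 37) = 8*(-107) = -856)
(y - 4276)*(M + 1949) = (3228 - 4276)*(-856 + 1949) = -1048*1093 = -1145464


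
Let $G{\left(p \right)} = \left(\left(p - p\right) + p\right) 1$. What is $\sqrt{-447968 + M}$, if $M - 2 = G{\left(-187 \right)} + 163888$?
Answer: $3 i \sqrt{31585} \approx 533.17 i$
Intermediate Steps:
$G{\left(p \right)} = p$ ($G{\left(p \right)} = \left(0 + p\right) 1 = p 1 = p$)
$M = 163703$ ($M = 2 + \left(-187 + 163888\right) = 2 + 163701 = 163703$)
$\sqrt{-447968 + M} = \sqrt{-447968 + 163703} = \sqrt{-284265} = 3 i \sqrt{31585}$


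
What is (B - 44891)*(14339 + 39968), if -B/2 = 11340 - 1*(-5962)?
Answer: -4317134965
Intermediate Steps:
B = -34604 (B = -2*(11340 - 1*(-5962)) = -2*(11340 + 5962) = -2*17302 = -34604)
(B - 44891)*(14339 + 39968) = (-34604 - 44891)*(14339 + 39968) = -79495*54307 = -4317134965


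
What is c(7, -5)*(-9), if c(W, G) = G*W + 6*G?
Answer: 585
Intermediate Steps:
c(W, G) = 6*G + G*W
c(7, -5)*(-9) = -5*(6 + 7)*(-9) = -5*13*(-9) = -65*(-9) = 585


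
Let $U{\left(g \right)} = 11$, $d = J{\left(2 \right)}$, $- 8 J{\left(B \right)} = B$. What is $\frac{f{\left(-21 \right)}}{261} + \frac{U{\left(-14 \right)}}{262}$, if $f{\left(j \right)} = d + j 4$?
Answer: $- \frac{38405}{136764} \approx -0.28081$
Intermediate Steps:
$J{\left(B \right)} = - \frac{B}{8}$
$d = - \frac{1}{4}$ ($d = \left(- \frac{1}{8}\right) 2 = - \frac{1}{4} \approx -0.25$)
$f{\left(j \right)} = - \frac{1}{4} + 4 j$ ($f{\left(j \right)} = - \frac{1}{4} + j 4 = - \frac{1}{4} + 4 j$)
$\frac{f{\left(-21 \right)}}{261} + \frac{U{\left(-14 \right)}}{262} = \frac{- \frac{1}{4} + 4 \left(-21\right)}{261} + \frac{11}{262} = \left(- \frac{1}{4} - 84\right) \frac{1}{261} + 11 \cdot \frac{1}{262} = \left(- \frac{337}{4}\right) \frac{1}{261} + \frac{11}{262} = - \frac{337}{1044} + \frac{11}{262} = - \frac{38405}{136764}$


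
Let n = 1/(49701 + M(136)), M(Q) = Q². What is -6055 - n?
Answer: -412932836/68197 ≈ -6055.0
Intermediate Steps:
n = 1/68197 (n = 1/(49701 + 136²) = 1/(49701 + 18496) = 1/68197 ≈ 1.4663e-5)
-6055 - n = -6055 - 1*1/68197 = -6055 - 1/68197 = -412932836/68197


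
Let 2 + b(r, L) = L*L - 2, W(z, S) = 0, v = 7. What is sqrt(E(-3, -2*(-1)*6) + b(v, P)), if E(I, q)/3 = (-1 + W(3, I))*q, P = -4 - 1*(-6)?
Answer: 6*I ≈ 6.0*I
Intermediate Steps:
P = 2 (P = -4 + 6 = 2)
E(I, q) = -3*q (E(I, q) = 3*((-1 + 0)*q) = 3*(-q) = -3*q)
b(r, L) = -4 + L**2 (b(r, L) = -2 + (L*L - 2) = -2 + (L**2 - 2) = -2 + (-2 + L**2) = -4 + L**2)
sqrt(E(-3, -2*(-1)*6) + b(v, P)) = sqrt(-3*(-2*(-1))*6 + (-4 + 2**2)) = sqrt(-6*6 + (-4 + 4)) = sqrt(-3*12 + 0) = sqrt(-36 + 0) = sqrt(-36) = 6*I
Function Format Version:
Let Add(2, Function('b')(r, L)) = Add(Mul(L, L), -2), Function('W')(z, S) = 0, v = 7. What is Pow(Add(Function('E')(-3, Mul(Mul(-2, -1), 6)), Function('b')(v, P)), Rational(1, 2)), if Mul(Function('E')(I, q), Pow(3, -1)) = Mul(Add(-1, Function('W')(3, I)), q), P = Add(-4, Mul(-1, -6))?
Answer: Mul(6, I) ≈ Mul(6.0000, I)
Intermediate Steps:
P = 2 (P = Add(-4, 6) = 2)
Function('E')(I, q) = Mul(-3, q) (Function('E')(I, q) = Mul(3, Mul(Add(-1, 0), q)) = Mul(3, Mul(-1, q)) = Mul(-3, q))
Function('b')(r, L) = Add(-4, Pow(L, 2)) (Function('b')(r, L) = Add(-2, Add(Mul(L, L), -2)) = Add(-2, Add(Pow(L, 2), -2)) = Add(-2, Add(-2, Pow(L, 2))) = Add(-4, Pow(L, 2)))
Pow(Add(Function('E')(-3, Mul(Mul(-2, -1), 6)), Function('b')(v, P)), Rational(1, 2)) = Pow(Add(Mul(-3, Mul(Mul(-2, -1), 6)), Add(-4, Pow(2, 2))), Rational(1, 2)) = Pow(Add(Mul(-3, Mul(2, 6)), Add(-4, 4)), Rational(1, 2)) = Pow(Add(Mul(-3, 12), 0), Rational(1, 2)) = Pow(Add(-36, 0), Rational(1, 2)) = Pow(-36, Rational(1, 2)) = Mul(6, I)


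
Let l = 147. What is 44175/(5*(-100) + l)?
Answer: -44175/353 ≈ -125.14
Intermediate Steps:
44175/(5*(-100) + l) = 44175/(5*(-100) + 147) = 44175/(-500 + 147) = 44175/(-353) = 44175*(-1/353) = -44175/353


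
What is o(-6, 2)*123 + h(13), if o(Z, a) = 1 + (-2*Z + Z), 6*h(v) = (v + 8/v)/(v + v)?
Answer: 582095/676 ≈ 861.09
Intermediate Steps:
h(v) = (v + 8/v)/(12*v) (h(v) = ((v + 8/v)/(v + v))/6 = ((v + 8/v)/((2*v)))/6 = ((v + 8/v)*(1/(2*v)))/6 = ((v + 8/v)/(2*v))/6 = (v + 8/v)/(12*v))
o(Z, a) = 1 - Z
o(-6, 2)*123 + h(13) = (1 - 1*(-6))*123 + (1/12)*(8 + 13²)/13² = (1 + 6)*123 + (1/12)*(1/169)*(8 + 169) = 7*123 + (1/12)*(1/169)*177 = 861 + 59/676 = 582095/676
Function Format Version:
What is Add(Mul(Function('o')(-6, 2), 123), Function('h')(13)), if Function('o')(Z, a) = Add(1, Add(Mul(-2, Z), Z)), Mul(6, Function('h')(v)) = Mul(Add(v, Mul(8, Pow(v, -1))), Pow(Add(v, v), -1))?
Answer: Rational(582095, 676) ≈ 861.09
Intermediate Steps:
Function('h')(v) = Mul(Rational(1, 12), Pow(v, -1), Add(v, Mul(8, Pow(v, -1)))) (Function('h')(v) = Mul(Rational(1, 6), Mul(Add(v, Mul(8, Pow(v, -1))), Pow(Add(v, v), -1))) = Mul(Rational(1, 6), Mul(Add(v, Mul(8, Pow(v, -1))), Pow(Mul(2, v), -1))) = Mul(Rational(1, 6), Mul(Add(v, Mul(8, Pow(v, -1))), Mul(Rational(1, 2), Pow(v, -1)))) = Mul(Rational(1, 6), Mul(Rational(1, 2), Pow(v, -1), Add(v, Mul(8, Pow(v, -1))))) = Mul(Rational(1, 12), Pow(v, -1), Add(v, Mul(8, Pow(v, -1)))))
Function('o')(Z, a) = Add(1, Mul(-1, Z))
Add(Mul(Function('o')(-6, 2), 123), Function('h')(13)) = Add(Mul(Add(1, Mul(-1, -6)), 123), Mul(Rational(1, 12), Pow(13, -2), Add(8, Pow(13, 2)))) = Add(Mul(Add(1, 6), 123), Mul(Rational(1, 12), Rational(1, 169), Add(8, 169))) = Add(Mul(7, 123), Mul(Rational(1, 12), Rational(1, 169), 177)) = Add(861, Rational(59, 676)) = Rational(582095, 676)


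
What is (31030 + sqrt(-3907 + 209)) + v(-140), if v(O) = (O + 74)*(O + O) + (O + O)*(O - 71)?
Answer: 108590 + 43*I*sqrt(2) ≈ 1.0859e+5 + 60.811*I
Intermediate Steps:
v(O) = 2*O*(-71 + O) + 2*O*(74 + O) (v(O) = (74 + O)*(2*O) + (2*O)*(-71 + O) = 2*O*(74 + O) + 2*O*(-71 + O) = 2*O*(-71 + O) + 2*O*(74 + O))
(31030 + sqrt(-3907 + 209)) + v(-140) = (31030 + sqrt(-3907 + 209)) + 2*(-140)*(3 + 2*(-140)) = (31030 + sqrt(-3698)) + 2*(-140)*(3 - 280) = (31030 + 43*I*sqrt(2)) + 2*(-140)*(-277) = (31030 + 43*I*sqrt(2)) + 77560 = 108590 + 43*I*sqrt(2)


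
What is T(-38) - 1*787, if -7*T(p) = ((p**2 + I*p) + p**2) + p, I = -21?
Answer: -9157/7 ≈ -1308.1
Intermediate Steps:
T(p) = -2*p**2/7 + 20*p/7 (T(p) = -(((p**2 - 21*p) + p**2) + p)/7 = -((-21*p + 2*p**2) + p)/7 = -(-20*p + 2*p**2)/7 = -2*p**2/7 + 20*p/7)
T(-38) - 1*787 = (2/7)*(-38)*(10 - 1*(-38)) - 1*787 = (2/7)*(-38)*(10 + 38) - 787 = (2/7)*(-38)*48 - 787 = -3648/7 - 787 = -9157/7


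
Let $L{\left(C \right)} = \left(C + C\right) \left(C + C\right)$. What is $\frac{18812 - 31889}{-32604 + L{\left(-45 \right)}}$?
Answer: $\frac{4359}{8168} \approx 0.53367$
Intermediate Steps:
$L{\left(C \right)} = 4 C^{2}$ ($L{\left(C \right)} = 2 C 2 C = 4 C^{2}$)
$\frac{18812 - 31889}{-32604 + L{\left(-45 \right)}} = \frac{18812 - 31889}{-32604 + 4 \left(-45\right)^{2}} = - \frac{13077}{-32604 + 4 \cdot 2025} = - \frac{13077}{-32604 + 8100} = - \frac{13077}{-24504} = \left(-13077\right) \left(- \frac{1}{24504}\right) = \frac{4359}{8168}$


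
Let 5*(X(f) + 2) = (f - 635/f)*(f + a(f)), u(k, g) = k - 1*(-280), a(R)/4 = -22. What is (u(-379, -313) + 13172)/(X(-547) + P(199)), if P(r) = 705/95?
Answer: 7992217/42383259 ≈ 0.18857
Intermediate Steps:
a(R) = -88 (a(R) = 4*(-22) = -88)
u(k, g) = 280 + k (u(k, g) = k + 280 = 280 + k)
P(r) = 141/19 (P(r) = 705*(1/95) = 141/19)
X(f) = -2 + (-88 + f)*(f - 635/f)/5 (X(f) = -2 + ((f - 635/f)*(f - 88))/5 = -2 + ((f - 635/f)*(-88 + f))/5 = -2 + ((-88 + f)*(f - 635/f))/5 = -2 + (-88 + f)*(f - 635/f)/5)
(u(-379, -313) + 13172)/(X(-547) + P(199)) = ((280 - 379) + 13172)/((⅕)*(55880 - 547*(-645 + (-547)² - 88*(-547)))/(-547) + 141/19) = (-99 + 13172)/((⅕)*(-1/547)*(55880 - 547*(-645 + 299209 + 48136)) + 141/19) = 13073/((⅕)*(-1/547)*(55880 - 547*346700) + 141/19) = 13073/((⅕)*(-1/547)*(55880 - 189644900) + 141/19) = 13073/((⅕)*(-1/547)*(-189589020) + 141/19) = 13073/(37917804/547 + 141/19) = 13073/(720515403/10393) = 13073*(10393/720515403) = 7992217/42383259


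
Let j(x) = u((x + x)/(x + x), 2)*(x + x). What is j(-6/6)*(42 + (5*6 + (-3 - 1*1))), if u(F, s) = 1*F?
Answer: -136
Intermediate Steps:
u(F, s) = F
j(x) = 2*x (j(x) = ((x + x)/(x + x))*(x + x) = ((2*x)/((2*x)))*(2*x) = ((2*x)*(1/(2*x)))*(2*x) = 1*(2*x) = 2*x)
j(-6/6)*(42 + (5*6 + (-3 - 1*1))) = (2*(-6/6))*(42 + (5*6 + (-3 - 1*1))) = (2*(-6*1/6))*(42 + (30 + (-3 - 1))) = (2*(-1))*(42 + (30 - 4)) = -2*(42 + 26) = -2*68 = -136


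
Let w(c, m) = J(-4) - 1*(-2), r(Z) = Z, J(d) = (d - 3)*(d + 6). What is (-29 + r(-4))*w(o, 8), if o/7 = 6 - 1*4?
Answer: 396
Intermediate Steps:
J(d) = (-3 + d)*(6 + d)
o = 14 (o = 7*(6 - 1*4) = 7*(6 - 4) = 7*2 = 14)
w(c, m) = -12 (w(c, m) = (-18 + (-4)² + 3*(-4)) - 1*(-2) = (-18 + 16 - 12) + 2 = -14 + 2 = -12)
(-29 + r(-4))*w(o, 8) = (-29 - 4)*(-12) = -33*(-12) = 396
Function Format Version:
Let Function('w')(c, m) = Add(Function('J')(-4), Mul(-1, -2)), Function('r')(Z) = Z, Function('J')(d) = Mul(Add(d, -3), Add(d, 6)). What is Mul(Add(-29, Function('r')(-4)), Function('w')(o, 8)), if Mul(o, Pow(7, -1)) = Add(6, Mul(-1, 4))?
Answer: 396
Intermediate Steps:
Function('J')(d) = Mul(Add(-3, d), Add(6, d))
o = 14 (o = Mul(7, Add(6, Mul(-1, 4))) = Mul(7, Add(6, -4)) = Mul(7, 2) = 14)
Function('w')(c, m) = -12 (Function('w')(c, m) = Add(Add(-18, Pow(-4, 2), Mul(3, -4)), Mul(-1, -2)) = Add(Add(-18, 16, -12), 2) = Add(-14, 2) = -12)
Mul(Add(-29, Function('r')(-4)), Function('w')(o, 8)) = Mul(Add(-29, -4), -12) = Mul(-33, -12) = 396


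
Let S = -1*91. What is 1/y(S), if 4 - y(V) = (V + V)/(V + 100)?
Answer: 9/218 ≈ 0.041284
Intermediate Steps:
S = -91
y(V) = 4 - 2*V/(100 + V) (y(V) = 4 - (V + V)/(V + 100) = 4 - 2*V/(100 + V))
1/y(S) = 1/(2*(200 - 91)/(100 - 91)) = 1/(2*109/9) = 1/(2*(⅑)*109) = 1/(218/9) = 9/218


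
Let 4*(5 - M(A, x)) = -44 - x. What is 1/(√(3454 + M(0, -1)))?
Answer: 2*√13879/13879 ≈ 0.016977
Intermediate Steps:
M(A, x) = 16 + x/4 (M(A, x) = 5 - (-44 - x)/4 = 5 + (11 + x/4) = 16 + x/4)
1/(√(3454 + M(0, -1))) = 1/(√(3454 + (16 + (¼)*(-1)))) = 1/(√(3454 + (16 - ¼))) = 1/(√(3454 + 63/4)) = 1/(√(13879/4)) = 1/(√13879/2) = 2*√13879/13879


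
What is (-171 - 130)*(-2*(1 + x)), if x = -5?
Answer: -2408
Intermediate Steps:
(-171 - 130)*(-2*(1 + x)) = (-171 - 130)*(-2*(1 - 5)) = -(-602)*(-4) = -301*8 = -2408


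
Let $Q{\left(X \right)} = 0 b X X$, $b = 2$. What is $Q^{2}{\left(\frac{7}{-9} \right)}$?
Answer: $0$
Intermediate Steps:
$Q{\left(X \right)} = 0$ ($Q{\left(X \right)} = 0 \cdot 2 X X = 0 \cdot 2 X^{2} = 0$)
$Q^{2}{\left(\frac{7}{-9} \right)} = 0^{2} = 0$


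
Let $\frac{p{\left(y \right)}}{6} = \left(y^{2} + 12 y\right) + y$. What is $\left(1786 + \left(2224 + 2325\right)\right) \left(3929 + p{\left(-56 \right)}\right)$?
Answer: $116418295$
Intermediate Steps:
$p{\left(y \right)} = 6 y^{2} + 78 y$ ($p{\left(y \right)} = 6 \left(\left(y^{2} + 12 y\right) + y\right) = 6 \left(y^{2} + 13 y\right) = 6 y^{2} + 78 y$)
$\left(1786 + \left(2224 + 2325\right)\right) \left(3929 + p{\left(-56 \right)}\right) = \left(1786 + \left(2224 + 2325\right)\right) \left(3929 + 6 \left(-56\right) \left(13 - 56\right)\right) = \left(1786 + 4549\right) \left(3929 + 6 \left(-56\right) \left(-43\right)\right) = 6335 \left(3929 + 14448\right) = 6335 \cdot 18377 = 116418295$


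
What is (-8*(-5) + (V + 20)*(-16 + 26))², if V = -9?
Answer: 22500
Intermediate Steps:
(-8*(-5) + (V + 20)*(-16 + 26))² = (-8*(-5) + (-9 + 20)*(-16 + 26))² = (40 + 11*10)² = (40 + 110)² = 150² = 22500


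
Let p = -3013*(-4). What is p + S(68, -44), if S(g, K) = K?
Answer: 12008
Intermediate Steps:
p = 12052
p + S(68, -44) = 12052 - 44 = 12008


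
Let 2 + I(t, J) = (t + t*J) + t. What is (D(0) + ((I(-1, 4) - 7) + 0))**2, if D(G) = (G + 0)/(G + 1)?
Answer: 225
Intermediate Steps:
D(G) = G/(1 + G)
I(t, J) = -2 + 2*t + J*t (I(t, J) = -2 + ((t + t*J) + t) = -2 + ((t + J*t) + t) = -2 + (2*t + J*t) = -2 + 2*t + J*t)
(D(0) + ((I(-1, 4) - 7) + 0))**2 = (0/(1 + 0) + (((-2 + 2*(-1) + 4*(-1)) - 7) + 0))**2 = (0/1 + (((-2 - 2 - 4) - 7) + 0))**2 = (0*1 + ((-8 - 7) + 0))**2 = (0 + (-15 + 0))**2 = (0 - 15)**2 = (-15)**2 = 225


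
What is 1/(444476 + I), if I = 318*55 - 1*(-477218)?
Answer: 1/939184 ≈ 1.0648e-6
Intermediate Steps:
I = 494708 (I = 17490 + 477218 = 494708)
1/(444476 + I) = 1/(444476 + 494708) = 1/939184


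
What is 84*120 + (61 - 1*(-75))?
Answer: 10216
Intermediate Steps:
84*120 + (61 - 1*(-75)) = 10080 + (61 + 75) = 10080 + 136 = 10216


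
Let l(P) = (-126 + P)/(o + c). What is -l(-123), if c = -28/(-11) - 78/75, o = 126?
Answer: 22825/11688 ≈ 1.9529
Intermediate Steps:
c = 414/275 (c = -28*(-1/11) - 78*1/75 = 28/11 - 26/25 = 414/275 ≈ 1.5055)
l(P) = -1925/1948 + 275*P/35064 (l(P) = (-126 + P)/(126 + 414/275) = (-126 + P)/(35064/275) = (-126 + P)*(275/35064) = -1925/1948 + 275*P/35064)
-l(-123) = -(-1925/1948 + (275/35064)*(-123)) = -(-1925/1948 - 11275/11688) = -1*(-22825/11688) = 22825/11688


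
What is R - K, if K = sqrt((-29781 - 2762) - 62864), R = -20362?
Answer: -20362 - I*sqrt(95407) ≈ -20362.0 - 308.88*I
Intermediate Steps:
K = I*sqrt(95407) (K = sqrt(-32543 - 62864) = sqrt(-95407) = I*sqrt(95407) ≈ 308.88*I)
R - K = -20362 - I*sqrt(95407)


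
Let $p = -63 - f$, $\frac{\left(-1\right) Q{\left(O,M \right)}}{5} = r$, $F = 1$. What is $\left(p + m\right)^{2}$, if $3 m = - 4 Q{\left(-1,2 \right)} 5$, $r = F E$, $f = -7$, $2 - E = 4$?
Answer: $\frac{135424}{9} \approx 15047.0$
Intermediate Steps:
$E = -2$ ($E = 2 - 4 = -2$)
$r = -2$ ($r = 1 \left(-2\right) = -2$)
$Q{\left(O,M \right)} = 10$ ($Q{\left(O,M \right)} = \left(-5\right) \left(-2\right) = 10$)
$p = -56$ ($p = -63 - -7 = -63 + 7 = -56$)
$m = - \frac{200}{3}$ ($m = \frac{\left(-4\right) 10 \cdot 5}{3} = \frac{\left(-40\right) 5}{3} = \frac{1}{3} \left(-200\right) = - \frac{200}{3} \approx -66.667$)
$\left(p + m\right)^{2} = \left(-56 - \frac{200}{3}\right)^{2} = \left(- \frac{368}{3}\right)^{2} = \frac{135424}{9}$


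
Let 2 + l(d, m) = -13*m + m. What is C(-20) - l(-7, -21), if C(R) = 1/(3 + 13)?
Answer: -3999/16 ≈ -249.94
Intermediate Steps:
l(d, m) = -2 - 12*m (l(d, m) = -2 + (-13*m + m) = -2 - 12*m)
C(R) = 1/16
C(-20) - l(-7, -21) = 1/16 - (-2 - 12*(-21)) = 1/16 - (-2 + 252) = 1/16 - 1*250 = 1/16 - 250 = -3999/16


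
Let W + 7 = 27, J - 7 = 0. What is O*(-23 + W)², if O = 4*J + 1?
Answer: 261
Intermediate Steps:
J = 7 (J = 7 + 0 = 7)
W = 20 (W = -7 + 27 = 20)
O = 29 (O = 4*7 + 1 = 28 + 1 = 29)
O*(-23 + W)² = 29*(-23 + 20)² = 29*(-3)² = 29*9 = 261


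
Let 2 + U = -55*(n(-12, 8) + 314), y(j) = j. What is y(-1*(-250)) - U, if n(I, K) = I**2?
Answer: 25442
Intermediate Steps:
U = -25192 (U = -2 - 55*((-12)**2 + 314) = -2 - 55*(144 + 314) = -2 - 55*458 = -2 - 25190 = -25192)
y(-1*(-250)) - U = -1*(-250) - 1*(-25192) = 250 + 25192 = 25442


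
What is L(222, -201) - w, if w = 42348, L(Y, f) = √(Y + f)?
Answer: -42348 + √21 ≈ -42343.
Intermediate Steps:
L(222, -201) - w = √(222 - 201) - 1*42348 = √21 - 42348 = -42348 + √21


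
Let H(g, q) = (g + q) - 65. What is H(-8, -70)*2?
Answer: -286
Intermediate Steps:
H(g, q) = -65 + g + q
H(-8, -70)*2 = (-65 - 8 - 70)*2 = -143*2 = -286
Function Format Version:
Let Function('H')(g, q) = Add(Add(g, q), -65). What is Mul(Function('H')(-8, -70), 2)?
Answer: -286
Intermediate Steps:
Function('H')(g, q) = Add(-65, g, q)
Mul(Function('H')(-8, -70), 2) = Mul(Add(-65, -8, -70), 2) = Mul(-143, 2) = -286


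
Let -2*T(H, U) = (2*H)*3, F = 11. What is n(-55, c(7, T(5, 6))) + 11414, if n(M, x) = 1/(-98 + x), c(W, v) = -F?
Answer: 1244125/109 ≈ 11414.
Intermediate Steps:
T(H, U) = -3*H (T(H, U) = -2*H*3/2 = -3*H)
c(W, v) = -11 (c(W, v) = -1*11 = -11)
n(-55, c(7, T(5, 6))) + 11414 = 1/(-98 - 11) + 11414 = 1/(-109) + 11414 = -1/109 + 11414 = 1244125/109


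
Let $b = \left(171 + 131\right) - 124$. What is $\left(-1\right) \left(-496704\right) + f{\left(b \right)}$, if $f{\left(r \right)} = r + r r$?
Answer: $528566$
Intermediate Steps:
$b = 178$ ($b = 302 - 124 = 178$)
$f{\left(r \right)} = r + r^{2}$
$\left(-1\right) \left(-496704\right) + f{\left(b \right)} = \left(-1\right) \left(-496704\right) + 178 \left(1 + 178\right) = 496704 + 178 \cdot 179 = 496704 + 31862 = 528566$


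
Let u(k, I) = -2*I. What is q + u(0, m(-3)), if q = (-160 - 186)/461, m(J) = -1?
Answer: 576/461 ≈ 1.2495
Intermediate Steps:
q = -346/461 (q = -346*1/461 = -346/461 ≈ -0.75054)
q + u(0, m(-3)) = -346/461 - 2*(-1) = -346/461 + 2 = 576/461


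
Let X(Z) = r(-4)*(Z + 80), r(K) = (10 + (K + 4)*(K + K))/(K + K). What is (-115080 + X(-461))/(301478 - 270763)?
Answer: -91683/24572 ≈ -3.7312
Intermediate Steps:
r(K) = (10 + 2*K*(4 + K))/(2*K) (r(K) = (10 + (4 + K)*(2*K))/((2*K)) = (10 + 2*K*(4 + K))*(1/(2*K)) = (10 + 2*K*(4 + K))/(2*K))
X(Z) = -100 - 5*Z/4 (X(Z) = (4 - 4 + 5/(-4))*(Z + 80) = (4 - 4 + 5*(-1/4))*(80 + Z) = (4 - 4 - 5/4)*(80 + Z) = -5*(80 + Z)/4 = -100 - 5*Z/4)
(-115080 + X(-461))/(301478 - 270763) = (-115080 + (-100 - 5/4*(-461)))/(301478 - 270763) = (-115080 + (-100 + 2305/4))/30715 = (-115080 + 1905/4)*(1/30715) = -458415/4*1/30715 = -91683/24572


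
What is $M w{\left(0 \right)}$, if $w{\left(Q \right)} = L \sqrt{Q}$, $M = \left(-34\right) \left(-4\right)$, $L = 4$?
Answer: $0$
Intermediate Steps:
$M = 136$
$w{\left(Q \right)} = 4 \sqrt{Q}$
$M w{\left(0 \right)} = 136 \cdot 4 \sqrt{0} = 136 \cdot 4 \cdot 0 = 136 \cdot 0 = 0$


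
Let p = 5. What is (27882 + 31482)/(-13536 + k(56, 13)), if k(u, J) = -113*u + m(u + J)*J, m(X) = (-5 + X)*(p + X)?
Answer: 14841/10426 ≈ 1.4235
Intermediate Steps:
m(X) = (-5 + X)*(5 + X)
k(u, J) = -113*u + J*(-25 + (J + u)²) (k(u, J) = -113*u + (-25 + (u + J)²)*J = -113*u + (-25 + (J + u)²)*J = -113*u + J*(-25 + (J + u)²))
(27882 + 31482)/(-13536 + k(56, 13)) = (27882 + 31482)/(-13536 + (-113*56 + 13*(-25 + (13 + 56)²))) = 59364/(-13536 + (-6328 + 13*(-25 + 69²))) = 59364/(-13536 + (-6328 + 13*(-25 + 4761))) = 59364/(-13536 + (-6328 + 13*4736)) = 59364/(-13536 + (-6328 + 61568)) = 59364/(-13536 + 55240) = 59364/41704 = 59364*(1/41704) = 14841/10426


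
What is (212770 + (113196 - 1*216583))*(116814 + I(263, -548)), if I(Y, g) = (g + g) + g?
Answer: 12597640110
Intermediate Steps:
I(Y, g) = 3*g (I(Y, g) = 2*g + g = 3*g)
(212770 + (113196 - 1*216583))*(116814 + I(263, -548)) = (212770 + (113196 - 1*216583))*(116814 + 3*(-548)) = (212770 + (113196 - 216583))*(116814 - 1644) = (212770 - 103387)*115170 = 109383*115170 = 12597640110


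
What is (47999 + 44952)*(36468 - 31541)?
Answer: 457969577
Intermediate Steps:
(47999 + 44952)*(36468 - 31541) = 92951*4927 = 457969577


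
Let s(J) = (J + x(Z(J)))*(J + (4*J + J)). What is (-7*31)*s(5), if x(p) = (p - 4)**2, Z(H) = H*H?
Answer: -2903460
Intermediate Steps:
Z(H) = H**2
x(p) = (-4 + p)**2
s(J) = 6*J*(J + (-4 + J**2)**2) (s(J) = (J + (-4 + J**2)**2)*(J + (4*J + J)) = (J + (-4 + J**2)**2)*(J + 5*J) = (J + (-4 + J**2)**2)*(6*J) = 6*J*(J + (-4 + J**2)**2))
(-7*31)*s(5) = (-7*31)*(6*5*(5 + (-4 + 5**2)**2)) = -1302*5*(5 + (-4 + 25)**2) = -1302*5*(5 + 21**2) = -1302*5*(5 + 441) = -1302*5*446 = -217*13380 = -2903460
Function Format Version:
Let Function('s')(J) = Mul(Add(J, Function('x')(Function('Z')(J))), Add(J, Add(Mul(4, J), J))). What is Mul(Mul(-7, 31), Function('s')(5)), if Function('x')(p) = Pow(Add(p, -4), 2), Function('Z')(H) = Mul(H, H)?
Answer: -2903460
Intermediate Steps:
Function('Z')(H) = Pow(H, 2)
Function('x')(p) = Pow(Add(-4, p), 2)
Function('s')(J) = Mul(6, J, Add(J, Pow(Add(-4, Pow(J, 2)), 2))) (Function('s')(J) = Mul(Add(J, Pow(Add(-4, Pow(J, 2)), 2)), Add(J, Add(Mul(4, J), J))) = Mul(Add(J, Pow(Add(-4, Pow(J, 2)), 2)), Add(J, Mul(5, J))) = Mul(Add(J, Pow(Add(-4, Pow(J, 2)), 2)), Mul(6, J)) = Mul(6, J, Add(J, Pow(Add(-4, Pow(J, 2)), 2))))
Mul(Mul(-7, 31), Function('s')(5)) = Mul(Mul(-7, 31), Mul(6, 5, Add(5, Pow(Add(-4, Pow(5, 2)), 2)))) = Mul(-217, Mul(6, 5, Add(5, Pow(Add(-4, 25), 2)))) = Mul(-217, Mul(6, 5, Add(5, Pow(21, 2)))) = Mul(-217, Mul(6, 5, Add(5, 441))) = Mul(-217, Mul(6, 5, 446)) = Mul(-217, 13380) = -2903460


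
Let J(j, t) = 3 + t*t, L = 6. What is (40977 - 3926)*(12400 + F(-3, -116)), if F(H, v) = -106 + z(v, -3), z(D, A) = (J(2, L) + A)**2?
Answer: 503523090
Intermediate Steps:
J(j, t) = 3 + t**2
z(D, A) = (39 + A)**2 (z(D, A) = ((3 + 6**2) + A)**2 = ((3 + 36) + A)**2 = (39 + A)**2)
F(H, v) = 1190 (F(H, v) = -106 + (39 - 3)**2 = -106 + 36**2 = -106 + 1296 = 1190)
(40977 - 3926)*(12400 + F(-3, -116)) = (40977 - 3926)*(12400 + 1190) = 37051*13590 = 503523090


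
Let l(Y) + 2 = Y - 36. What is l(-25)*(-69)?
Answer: 4347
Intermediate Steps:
l(Y) = -38 + Y (l(Y) = -2 + (Y - 36) = -2 + (-36 + Y) = -38 + Y)
l(-25)*(-69) = (-38 - 25)*(-69) = -63*(-69) = 4347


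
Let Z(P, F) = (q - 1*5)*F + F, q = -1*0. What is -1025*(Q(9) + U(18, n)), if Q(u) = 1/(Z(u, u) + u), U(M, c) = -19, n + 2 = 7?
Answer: 526850/27 ≈ 19513.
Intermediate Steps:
n = 5 (n = -2 + 7 = 5)
q = 0
Z(P, F) = -4*F (Z(P, F) = (0 - 1*5)*F + F = (0 - 5)*F + F = -5*F + F = -4*F)
Q(u) = -1/(3*u) (Q(u) = 1/(-4*u + u) = 1/(-3*u) = -1/(3*u))
-1025*(Q(9) + U(18, n)) = -1025*(-1/3/9 - 19) = -1025*(-1/3*1/9 - 19) = -1025*(-1/27 - 19) = -1025*(-514/27) = 526850/27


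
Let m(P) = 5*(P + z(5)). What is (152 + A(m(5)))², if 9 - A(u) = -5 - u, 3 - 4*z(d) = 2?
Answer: 591361/16 ≈ 36960.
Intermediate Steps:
z(d) = ¼ (z(d) = ¾ - ¼*2 = ¾ - ½ = ¼)
m(P) = 5/4 + 5*P (m(P) = 5*(P + ¼) = 5*(¼ + P) = 5/4 + 5*P)
A(u) = 14 + u (A(u) = 9 - (-5 - u) = 9 + (5 + u) = 14 + u)
(152 + A(m(5)))² = (152 + (14 + (5/4 + 5*5)))² = (152 + (14 + (5/4 + 25)))² = (152 + (14 + 105/4))² = (152 + 161/4)² = (769/4)² = 591361/16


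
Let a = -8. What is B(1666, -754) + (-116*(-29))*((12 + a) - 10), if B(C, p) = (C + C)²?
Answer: 11082040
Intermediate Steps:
B(C, p) = 4*C² (B(C, p) = (2*C)² = 4*C²)
B(1666, -754) + (-116*(-29))*((12 + a) - 10) = 4*1666² + (-116*(-29))*((12 - 8) - 10) = 4*2775556 + 3364*(4 - 10) = 11102224 + 3364*(-6) = 11102224 - 20184 = 11082040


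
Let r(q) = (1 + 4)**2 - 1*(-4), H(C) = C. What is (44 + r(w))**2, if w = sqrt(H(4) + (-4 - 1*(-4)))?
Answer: 5329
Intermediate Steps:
w = 2 (w = sqrt(4 + (-4 - 1*(-4))) = sqrt(4 + (-4 + 4)) = sqrt(4 + 0) = sqrt(4) = 2)
r(q) = 29 (r(q) = 5**2 + 4 = 25 + 4 = 29)
(44 + r(w))**2 = (44 + 29)**2 = 73**2 = 5329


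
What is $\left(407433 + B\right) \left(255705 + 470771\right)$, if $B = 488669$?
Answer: $650996596552$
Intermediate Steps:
$\left(407433 + B\right) \left(255705 + 470771\right) = \left(407433 + 488669\right) \left(255705 + 470771\right) = 896102 \cdot 726476 = 650996596552$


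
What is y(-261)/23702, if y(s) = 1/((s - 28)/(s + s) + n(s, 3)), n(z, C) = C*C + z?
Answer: -261/1555503005 ≈ -1.6779e-7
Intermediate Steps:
n(z, C) = z + C² (n(z, C) = C² + z = z + C²)
y(s) = 1/(9 + s + (-28 + s)/(2*s)) (y(s) = 1/((s - 28)/(s + s) + (s + 3²)) = 1/((-28 + s)/((2*s)) + (s + 9)) = 1/((-28 + s)*(1/(2*s)) + (9 + s)) = 1/((-28 + s)/(2*s) + (9 + s)) = 1/(9 + s + (-28 + s)/(2*s)))
y(-261)/23702 = (2*(-261)/(-28 - 261 + 2*(-261)*(9 - 261)))/23702 = (2*(-261)/(-28 - 261 + 2*(-261)*(-252)))*(1/23702) = (2*(-261)/(-28 - 261 + 131544))*(1/23702) = (2*(-261)/131255)*(1/23702) = (2*(-261)*(1/131255))*(1/23702) = -522/131255*1/23702 = -261/1555503005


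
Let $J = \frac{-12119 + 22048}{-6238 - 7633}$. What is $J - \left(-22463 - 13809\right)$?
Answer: $\frac{503118983}{13871} \approx 36271.0$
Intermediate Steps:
$J = - \frac{9929}{13871}$ ($J = \frac{9929}{-13871} = 9929 \left(- \frac{1}{13871}\right) = - \frac{9929}{13871} \approx -0.71581$)
$J - \left(-22463 - 13809\right) = - \frac{9929}{13871} - \left(-22463 - 13809\right) = - \frac{9929}{13871} - -36272 = - \frac{9929}{13871} + 36272 = \frac{503118983}{13871}$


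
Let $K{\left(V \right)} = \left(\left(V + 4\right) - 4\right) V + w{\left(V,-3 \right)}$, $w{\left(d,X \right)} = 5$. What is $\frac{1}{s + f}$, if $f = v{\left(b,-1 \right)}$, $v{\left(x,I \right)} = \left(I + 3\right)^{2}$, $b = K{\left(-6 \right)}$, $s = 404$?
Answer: $\frac{1}{408} \approx 0.002451$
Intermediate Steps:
$K{\left(V \right)} = 5 + V^{2}$ ($K{\left(V \right)} = \left(\left(V + 4\right) - 4\right) V + 5 = \left(\left(4 + V\right) - 4\right) V + 5 = V V + 5 = V^{2} + 5 = 5 + V^{2}$)
$b = 41$ ($b = 5 + \left(-6\right)^{2} = 5 + 36 = 41$)
$v{\left(x,I \right)} = \left(3 + I\right)^{2}$
$f = 4$ ($f = \left(3 - 1\right)^{2} = 2^{2} = 4$)
$\frac{1}{s + f} = \frac{1}{404 + 4} = \frac{1}{408}$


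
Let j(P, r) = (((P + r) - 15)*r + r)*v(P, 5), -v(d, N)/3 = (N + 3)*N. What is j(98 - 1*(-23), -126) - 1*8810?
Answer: -296090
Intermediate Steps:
v(d, N) = -3*N*(3 + N) (v(d, N) = -3*(N + 3)*N = -3*(3 + N)*N = -3*N*(3 + N))
j(P, r) = -120*r - 120*r*(-15 + P + r) (j(P, r) = (((P + r) - 15)*r + r)*(-3*5*(3 + 5)) = ((-15 + P + r)*r + r)*(-3*5*8) = (r*(-15 + P + r) + r)*(-120) = (r + r*(-15 + P + r))*(-120) = -120*r - 120*r*(-15 + P + r))
j(98 - 1*(-23), -126) - 1*8810 = 120*(-126)*(14 - (98 - 1*(-23)) - 1*(-126)) - 1*8810 = 120*(-126)*(14 - (98 + 23) + 126) - 8810 = 120*(-126)*(14 - 1*121 + 126) - 8810 = 120*(-126)*(14 - 121 + 126) - 8810 = 120*(-126)*19 - 8810 = -287280 - 8810 = -296090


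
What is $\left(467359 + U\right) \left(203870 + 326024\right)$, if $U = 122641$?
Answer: $312637460000$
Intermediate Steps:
$\left(467359 + U\right) \left(203870 + 326024\right) = \left(467359 + 122641\right) \left(203870 + 326024\right) = 590000 \cdot 529894 = 312637460000$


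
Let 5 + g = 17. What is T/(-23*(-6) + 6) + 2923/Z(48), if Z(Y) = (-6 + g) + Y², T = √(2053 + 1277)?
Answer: 2923/2310 + √370/48 ≈ 1.6661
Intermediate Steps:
g = 12 (g = -5 + 17 = 12)
T = 3*√370 (T = √3330 = 3*√370 ≈ 57.706)
Z(Y) = 6 + Y² (Z(Y) = (-6 + 12) + Y² = 6 + Y²)
T/(-23*(-6) + 6) + 2923/Z(48) = (3*√370)/(-23*(-6) + 6) + 2923/(6 + 48²) = (3*√370)/(138 + 6) + 2923/(6 + 2304) = (3*√370)/144 + 2923/2310 = (3*√370)*(1/144) + 2923*(1/2310) = √370/48 + 2923/2310 = 2923/2310 + √370/48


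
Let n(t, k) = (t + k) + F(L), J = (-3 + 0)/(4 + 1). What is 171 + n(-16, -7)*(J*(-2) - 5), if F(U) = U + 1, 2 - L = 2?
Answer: 1273/5 ≈ 254.60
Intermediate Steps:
L = 0 (L = 2 - 1*2 = 2 - 2 = 0)
F(U) = 1 + U
J = -⅗ (J = -3/5 = -3*⅕ = -⅗ ≈ -0.60000)
n(t, k) = 1 + k + t (n(t, k) = (t + k) + (1 + 0) = (k + t) + 1 = 1 + k + t)
171 + n(-16, -7)*(J*(-2) - 5) = 171 + (1 - 7 - 16)*(-⅗*(-2) - 5) = 171 - 22*(6/5 - 5) = 171 - 22*(-19/5) = 171 + 418/5 = 1273/5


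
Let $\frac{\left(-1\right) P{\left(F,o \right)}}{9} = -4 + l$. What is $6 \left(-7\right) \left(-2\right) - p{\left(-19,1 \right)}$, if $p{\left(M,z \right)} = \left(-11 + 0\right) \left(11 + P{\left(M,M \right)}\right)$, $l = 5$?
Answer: $106$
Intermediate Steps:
$P{\left(F,o \right)} = -9$ ($P{\left(F,o \right)} = - 9 \left(-4 + 5\right) = \left(-9\right) 1 = -9$)
$p{\left(M,z \right)} = -22$ ($p{\left(M,z \right)} = \left(-11 + 0\right) \left(11 - 9\right) = \left(-11\right) 2 = -22$)
$6 \left(-7\right) \left(-2\right) - p{\left(-19,1 \right)} = 6 \left(-7\right) \left(-2\right) - -22 = \left(-42\right) \left(-2\right) + 22 = 84 + 22 = 106$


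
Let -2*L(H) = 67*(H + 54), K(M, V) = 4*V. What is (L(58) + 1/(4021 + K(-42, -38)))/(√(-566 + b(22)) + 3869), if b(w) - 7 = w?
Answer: -14516487/14969698 + 14516487*I*√537/57917761562 ≈ -0.96972 + 0.0058081*I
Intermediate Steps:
b(w) = 7 + w
L(H) = -1809 - 67*H/2 (L(H) = -67*(H + 54)/2 = -67*(54 + H)/2 = -(3618 + 67*H)/2 = -1809 - 67*H/2)
(L(58) + 1/(4021 + K(-42, -38)))/(√(-566 + b(22)) + 3869) = ((-1809 - 67/2*58) + 1/(4021 + 4*(-38)))/(√(-566 + (7 + 22)) + 3869) = ((-1809 - 1943) + 1/(4021 - 152))/(√(-566 + 29) + 3869) = (-3752 + 1/3869)/(√(-537) + 3869) = (-3752 + 1/3869)/(I*√537 + 3869) = -14516487/(3869*(3869 + I*√537))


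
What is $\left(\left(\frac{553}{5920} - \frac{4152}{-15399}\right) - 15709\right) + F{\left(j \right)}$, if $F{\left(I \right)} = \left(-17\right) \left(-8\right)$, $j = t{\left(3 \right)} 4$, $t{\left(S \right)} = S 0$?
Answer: $- \frac{473211325451}{30387360} \approx -15573.0$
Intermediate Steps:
$t{\left(S \right)} = 0$
$j = 0$ ($j = 0 \cdot 4 = 0$)
$F{\left(I \right)} = 136$
$\left(\left(\frac{553}{5920} - \frac{4152}{-15399}\right) - 15709\right) + F{\left(j \right)} = \left(\left(\frac{553}{5920} - \frac{4152}{-15399}\right) - 15709\right) + 136 = \left(\left(553 \cdot \frac{1}{5920} - - \frac{1384}{5133}\right) + \left(-16527 + 818\right)\right) + 136 = \left(\left(\frac{553}{5920} + \frac{1384}{5133}\right) - 15709\right) + 136 = \left(\frac{11031829}{30387360} - 15709\right) + 136 = - \frac{477344006411}{30387360} + 136 = - \frac{473211325451}{30387360}$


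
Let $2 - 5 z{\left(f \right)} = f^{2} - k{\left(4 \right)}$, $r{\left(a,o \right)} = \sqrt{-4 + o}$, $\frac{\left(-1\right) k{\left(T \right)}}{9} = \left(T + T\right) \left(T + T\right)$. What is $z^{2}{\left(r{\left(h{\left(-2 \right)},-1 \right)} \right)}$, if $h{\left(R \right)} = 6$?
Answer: $\frac{323761}{25} \approx 12950.0$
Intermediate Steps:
$k{\left(T \right)} = - 36 T^{2}$ ($k{\left(T \right)} = - 9 \left(T + T\right) \left(T + T\right) = - 9 \cdot 2 T 2 T = - 9 \cdot 4 T^{2} = - 36 T^{2}$)
$z{\left(f \right)} = - \frac{574}{5} - \frac{f^{2}}{5}$ ($z{\left(f \right)} = \frac{2}{5} - \frac{f^{2} - - 36 \cdot 4^{2}}{5} = \frac{2}{5} - \frac{f^{2} - \left(-36\right) 16}{5} = \frac{2}{5} - \frac{f^{2} - -576}{5} = \frac{2}{5} - \frac{f^{2} + 576}{5} = \frac{2}{5} - \frac{576 + f^{2}}{5} = \frac{2}{5} - \left(\frac{576}{5} + \frac{f^{2}}{5}\right) = - \frac{574}{5} - \frac{f^{2}}{5}$)
$z^{2}{\left(r{\left(h{\left(-2 \right)},-1 \right)} \right)} = \left(- \frac{574}{5} - \frac{\left(\sqrt{-4 - 1}\right)^{2}}{5}\right)^{2} = \left(- \frac{574}{5} - \frac{\left(\sqrt{-5}\right)^{2}}{5}\right)^{2} = \left(- \frac{574}{5} - \frac{\left(i \sqrt{5}\right)^{2}}{5}\right)^{2} = \left(- \frac{574}{5} - -1\right)^{2} = \left(- \frac{574}{5} + 1\right)^{2} = \left(- \frac{569}{5}\right)^{2} = \frac{323761}{25}$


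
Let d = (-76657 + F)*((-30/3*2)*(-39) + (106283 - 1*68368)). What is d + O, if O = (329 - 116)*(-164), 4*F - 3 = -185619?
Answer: -4761880327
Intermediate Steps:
F = -46404 (F = 3/4 + (1/4)*(-185619) = 3/4 - 185619/4 = -46404)
d = -4761845395 (d = (-76657 - 46404)*((-30/3*2)*(-39) + (106283 - 1*68368)) = -123061*((-30*1/3*2)*(-39) + (106283 - 68368)) = -123061*(-10*2*(-39) + 37915) = -123061*(-20*(-39) + 37915) = -123061*(780 + 37915) = -123061*38695 = -4761845395)
O = -34932 (O = 213*(-164) = -34932)
d + O = -4761845395 - 34932 = -4761880327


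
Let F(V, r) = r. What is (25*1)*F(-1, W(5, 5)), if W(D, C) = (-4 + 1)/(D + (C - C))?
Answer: -15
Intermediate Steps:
W(D, C) = -3/D (W(D, C) = -3/(D + 0) = -3/D)
(25*1)*F(-1, W(5, 5)) = (25*1)*(-3/5) = 25*(-3*⅕) = 25*(-⅗) = -15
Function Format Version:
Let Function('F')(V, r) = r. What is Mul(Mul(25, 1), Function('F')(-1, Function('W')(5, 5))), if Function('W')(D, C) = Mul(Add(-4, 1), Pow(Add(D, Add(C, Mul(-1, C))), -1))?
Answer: -15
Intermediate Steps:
Function('W')(D, C) = Mul(-3, Pow(D, -1)) (Function('W')(D, C) = Mul(-3, Pow(Add(D, 0), -1)) = Mul(-3, Pow(D, -1)))
Mul(Mul(25, 1), Function('F')(-1, Function('W')(5, 5))) = Mul(Mul(25, 1), Mul(-3, Pow(5, -1))) = Mul(25, Mul(-3, Rational(1, 5))) = Mul(25, Rational(-3, 5)) = -15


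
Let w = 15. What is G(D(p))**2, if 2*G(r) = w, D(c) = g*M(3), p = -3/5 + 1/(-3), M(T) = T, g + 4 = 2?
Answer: 225/4 ≈ 56.250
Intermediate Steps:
g = -2 (g = -4 + 2 = -2)
p = -14/15 (p = -3*1/5 + 1*(-1/3) = -3/5 - 1/3 = -14/15 ≈ -0.93333)
D(c) = -6 (D(c) = -2*3 = -6)
G(r) = 15/2 (G(r) = (1/2)*15 = 15/2)
G(D(p))**2 = (15/2)**2 = 225/4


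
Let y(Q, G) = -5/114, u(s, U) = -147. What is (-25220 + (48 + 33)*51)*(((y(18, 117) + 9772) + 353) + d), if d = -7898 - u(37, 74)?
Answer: -5707337159/114 ≈ -5.0064e+7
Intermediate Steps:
d = -7751 (d = -7898 - 1*(-147) = -7898 + 147 = -7751)
y(Q, G) = -5/114 (y(Q, G) = -5*1/114 = -5/114)
(-25220 + (48 + 33)*51)*(((y(18, 117) + 9772) + 353) + d) = (-25220 + (48 + 33)*51)*(((-5/114 + 9772) + 353) - 7751) = (-25220 + 81*51)*((1114003/114 + 353) - 7751) = (-25220 + 4131)*(1154245/114 - 7751) = -21089*270631/114 = -5707337159/114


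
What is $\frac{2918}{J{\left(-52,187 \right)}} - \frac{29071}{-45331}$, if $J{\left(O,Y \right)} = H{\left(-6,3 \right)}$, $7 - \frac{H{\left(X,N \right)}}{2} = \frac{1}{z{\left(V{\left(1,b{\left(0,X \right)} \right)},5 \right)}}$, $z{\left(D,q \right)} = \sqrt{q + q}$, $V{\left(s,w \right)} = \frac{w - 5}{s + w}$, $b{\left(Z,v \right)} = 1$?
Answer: $\frac{4643870749}{22166859} + \frac{1459 \sqrt{10}}{489} \approx 218.93$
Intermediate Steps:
$V{\left(s,w \right)} = \frac{-5 + w}{s + w}$
$z{\left(D,q \right)} = \sqrt{2} \sqrt{q}$ ($z{\left(D,q \right)} = \sqrt{2 q} = \sqrt{2} \sqrt{q}$)
$H{\left(X,N \right)} = 14 - \frac{\sqrt{10}}{5}$ ($H{\left(X,N \right)} = 14 - \frac{2}{\sqrt{2} \sqrt{5}} = 14 - \frac{2}{\sqrt{10}} = 14 - 2 \frac{\sqrt{10}}{10} = 14 - \frac{\sqrt{10}}{5}$)
$J{\left(O,Y \right)} = 14 - \frac{\sqrt{10}}{5}$
$\frac{2918}{J{\left(-52,187 \right)}} - \frac{29071}{-45331} = \frac{2918}{14 - \frac{\sqrt{10}}{5}} - \frac{29071}{-45331} = \frac{2918}{14 - \frac{\sqrt{10}}{5}} - - \frac{29071}{45331} = \frac{2918}{14 - \frac{\sqrt{10}}{5}} + \frac{29071}{45331} = \frac{29071}{45331} + \frac{2918}{14 - \frac{\sqrt{10}}{5}}$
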